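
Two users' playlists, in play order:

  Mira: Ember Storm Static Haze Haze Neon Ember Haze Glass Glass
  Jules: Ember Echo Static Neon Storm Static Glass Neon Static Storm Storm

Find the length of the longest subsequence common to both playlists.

4

Taking Ember [1,1]; then Storm [2,5]; then Static [3,6]; then Neon [6,8] gives a common subsequence of length 4. dp[10][11] = 4 confirms this is the maximum.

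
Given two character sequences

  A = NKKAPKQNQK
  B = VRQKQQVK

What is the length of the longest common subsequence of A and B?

4

Let dp[i][j] be the LCS length of the first i characters of A and the first j characters of B. dp[i][j] = dp[i-1][j-1]+1 when the i-th and j-th characters match, else max(dp[i-1][j], dp[i][j-1]).
    ·  V  R  Q  K  Q  Q  V  K
 ·  0  0  0  0  0  0  0  0  0
 N  0  0  0  0  0  0  0  0  0
 K  0  0  0  0  1  1  1  1  1
 K  0  0  0  0  1  1  1  1  2
 A  0  0  0  0  1  1  1  1  2
 P  0  0  0  0  1  1  1  1  2
 K  0  0  0  0  1  1  1  1  2
 Q  0  0  0  1  1  2  2  2  2
 N  0  0  0  1  1  2  2  2  2
 Q  0  0  0  1  1  2  3  3  3
 K  0  0  0  1  2  2  3  3  4
dp[10][8] = 4. One LCS (by backtracking along matches): KQQK.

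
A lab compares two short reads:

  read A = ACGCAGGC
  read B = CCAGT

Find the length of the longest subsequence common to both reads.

4

Let dp[i][j] be the LCS length of the first i bases of read A and the first j bases of read B. dp[i][j] = dp[i-1][j-1]+1 when the i-th and j-th bases match, else max(dp[i-1][j], dp[i][j-1]).
    ·  C  C  A  G  T
 ·  0  0  0  0  0  0
 A  0  0  0  1  1  1
 C  0  1  1  1  1  1
 G  0  1  1  1  2  2
 C  0  1  2  2  2  2
 A  0  1  2  3  3  3
 G  0  1  2  3  4  4
 G  0  1  2  3  4  4
 C  0  1  2  3  4  4
dp[8][5] = 4. One LCS (by backtracking along matches): CCAG.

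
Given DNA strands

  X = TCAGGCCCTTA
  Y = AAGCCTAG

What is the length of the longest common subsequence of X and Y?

6

Let dp[i][j] be the LCS length of the first i bases of X and the first j bases of Y. dp[i][j] = dp[i-1][j-1]+1 when the i-th and j-th bases match, else max(dp[i-1][j], dp[i][j-1]).
    ·  A  A  G  C  C  T  A  G
 ·  0  0  0  0  0  0  0  0  0
 T  0  0  0  0  0  0  1  1  1
 C  0  0  0  0  1  1  1  1  1
 A  0  1  1  1  1  1  1  2  2
 G  0  1  1  2  2  2  2  2  3
 G  0  1  1  2  2  2  2  2  3
 C  0  1  1  2  3  3  3  3  3
 C  0  1  1  2  3  4  4  4  4
 C  0  1  1  2  3  4  4  4  4
 T  0  1  1  2  3  4  5  5  5
 T  0  1  1  2  3  4  5  5  5
 A  0  1  2  2  3  4  5  6  6
dp[11][8] = 6. One LCS (by backtracking along matches): AGCCTA.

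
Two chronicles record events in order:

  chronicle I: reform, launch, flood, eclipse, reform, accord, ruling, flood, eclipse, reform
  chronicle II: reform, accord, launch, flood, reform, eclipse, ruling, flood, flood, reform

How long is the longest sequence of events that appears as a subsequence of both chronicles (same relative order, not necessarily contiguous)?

7

Match reform at chronicle I[1]=chronicle II[1] → launch at chronicle I[2]=chronicle II[3] → flood at chronicle I[3]=chronicle II[4] → eclipse at chronicle I[4]=chronicle II[6] → ruling at chronicle I[7]=chronicle II[7] → flood at chronicle I[8]=chronicle II[9] → reform at chronicle I[10]=chronicle II[10] — 7 events in the same relative order in both. Since dp[10][10] = 7, nothing longer is possible.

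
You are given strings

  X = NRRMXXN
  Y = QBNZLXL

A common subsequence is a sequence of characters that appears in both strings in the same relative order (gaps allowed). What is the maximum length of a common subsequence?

2

Let dp[i][j] be the LCS length of the first i characters of X and the first j characters of Y. dp[i][j] = dp[i-1][j-1]+1 when the i-th and j-th characters match, else max(dp[i-1][j], dp[i][j-1]).
    ·  Q  B  N  Z  L  X  L
 ·  0  0  0  0  0  0  0  0
 N  0  0  0  1  1  1  1  1
 R  0  0  0  1  1  1  1  1
 R  0  0  0  1  1  1  1  1
 M  0  0  0  1  1  1  1  1
 X  0  0  0  1  1  1  2  2
 X  0  0  0  1  1  1  2  2
 N  0  0  0  1  1  1  2  2
dp[7][7] = 2. One LCS (by backtracking along matches): NX.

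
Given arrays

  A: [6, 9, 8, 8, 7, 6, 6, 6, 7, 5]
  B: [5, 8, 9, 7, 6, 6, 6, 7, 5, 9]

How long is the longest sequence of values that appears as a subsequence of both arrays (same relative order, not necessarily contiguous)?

7

Let dp[i][j] be the LCS length of the first i values of A and the first j values of B. dp[i][j] = dp[i-1][j-1]+1 when the i-th and j-th values match, else max(dp[i-1][j], dp[i][j-1]).
    ·  5  8  9  7  6  6  6  7  5  9
 ·  0  0  0  0  0  0  0  0  0  0  0
 6  0  0  0  0  0  1  1  1  1  1  1
 9  0  0  0  1  1  1  1  1  1  1  2
 8  0  0  1  1  1  1  1  1  1  1  2
 8  0  0  1  1  1  1  1  1  1  1  2
 7  0  0  1  1  2  2  2  2  2  2  2
 6  0  0  1  1  2  3  3  3  3  3  3
 6  0  0  1  1  2  3  4  4  4  4  4
 6  0  0  1  1  2  3  4  5  5  5  5
 7  0  0  1  1  2  3  4  5  6  6  6
 5  0  1  1  1  2  3  4  5  6  7  7
dp[10][10] = 7. One LCS (by backtracking along matches): 9, 7, 6, 6, 6, 7, 5.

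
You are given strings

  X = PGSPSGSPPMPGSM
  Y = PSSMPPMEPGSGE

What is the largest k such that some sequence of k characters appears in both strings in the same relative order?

9

Taking P [1,1], then S [3,2], then S [5,3], then P [8,5], then P [9,6], then M [10,7], then P [11,9], then G [12,10], then S [13,11] gives a common subsequence of length 9, and the DP table's final entry dp[14][13] is also 9, so no common subsequence is longer.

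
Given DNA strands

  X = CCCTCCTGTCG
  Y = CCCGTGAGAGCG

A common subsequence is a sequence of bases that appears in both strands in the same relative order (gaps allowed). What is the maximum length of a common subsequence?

Taking C at X[1]=Y[1], C at X[2]=Y[2], C at X[3]=Y[3], T at X[4]=Y[5], G at X[8]=Y[10], C at X[10]=Y[11], G at X[11]=Y[12] gives a common subsequence of length 7. The LCS DP gives dp[11][12] = 7, so this is optimal.

7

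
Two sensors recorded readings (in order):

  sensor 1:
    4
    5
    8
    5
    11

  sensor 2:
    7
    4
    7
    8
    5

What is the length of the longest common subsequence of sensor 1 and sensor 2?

Taking 4 (sensor 1 #1, sensor 2 #2), then 8 (sensor 1 #3, sensor 2 #4), then 5 (sensor 1 #4, sensor 2 #5) gives a common subsequence of length 3, and the DP table's final entry dp[5][5] is also 3, so no common subsequence is longer.

3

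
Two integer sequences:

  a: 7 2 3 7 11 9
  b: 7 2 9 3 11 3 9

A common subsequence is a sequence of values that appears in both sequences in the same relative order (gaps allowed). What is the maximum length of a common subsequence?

5

Let dp[i][j] be the LCS length of the first i values of a and the first j values of b. dp[i][j] = dp[i-1][j-1]+1 when the i-th and j-th values match, else max(dp[i-1][j], dp[i][j-1]).
    ·  7  2  9  3 11  3  9
 ·  0  0  0  0  0  0  0  0
 7  0  1  1  1  1  1  1  1
 2  0  1  2  2  2  2  2  2
 3  0  1  2  2  3  3  3  3
 7  0  1  2  2  3  3  3  3
11  0  1  2  2  3  4  4  4
 9  0  1  2  3  3  4  4  5
dp[6][7] = 5. One LCS (by backtracking along matches): 7, 2, 3, 11, 9.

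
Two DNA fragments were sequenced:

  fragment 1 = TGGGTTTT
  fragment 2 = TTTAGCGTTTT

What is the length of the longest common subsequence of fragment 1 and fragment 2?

7

Let dp[i][j] be the LCS length of the first i bases of fragment 1 and the first j bases of fragment 2. dp[i][j] = dp[i-1][j-1]+1 when the i-th and j-th bases match, else max(dp[i-1][j], dp[i][j-1]).
    ·  T  T  T  A  G  C  G  T  T  T  T
 ·  0  0  0  0  0  0  0  0  0  0  0  0
 T  0  1  1  1  1  1  1  1  1  1  1  1
 G  0  1  1  1  1  2  2  2  2  2  2  2
 G  0  1  1  1  1  2  2  3  3  3  3  3
 G  0  1  1  1  1  2  2  3  3  3  3  3
 T  0  1  2  2  2  2  2  3  4  4  4  4
 T  0  1  2  3  3  3  3  3  4  5  5  5
 T  0  1  2  3  3  3  3  3  4  5  6  6
 T  0  1  2  3  3  3  3  3  4  5  6  7
dp[8][11] = 7. One LCS (by backtracking along matches): TGGTTTT.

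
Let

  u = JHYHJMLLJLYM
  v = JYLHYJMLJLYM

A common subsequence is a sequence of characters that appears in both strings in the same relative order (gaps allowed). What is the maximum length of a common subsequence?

10

Let dp[i][j] be the LCS length of the first i characters of u and the first j characters of v. dp[i][j] = dp[i-1][j-1]+1 when the i-th and j-th characters match, else max(dp[i-1][j], dp[i][j-1]).
    ·  J  Y  L  H  Y  J  M  L  J  L  Y  M
 ·  0  0  0  0  0  0  0  0  0  0  0  0  0
 J  0  1  1  1  1  1  1  1  1  1  1  1  1
 H  0  1  1  1  2  2  2  2  2  2  2  2  2
 Y  0  1  2  2  2  3  3  3  3  3  3  3  3
 H  0  1  2  2  3  3  3  3  3  3  3  3  3
 J  0  1  2  2  3  3  4  4  4  4  4  4  4
 M  0  1  2  2  3  3  4  5  5  5  5  5  5
 L  0  1  2  3  3  3  4  5  6  6  6  6  6
 L  0  1  2  3  3  3  4  5  6  6  7  7  7
 J  0  1  2  3  3  3  4  5  6  7  7  7  7
 L  0  1  2  3  3  3  4  5  6  7  8  8  8
 Y  0  1  2  3  3  4  4  5  6  7  8  9  9
 M  0  1  2  3  3  4  4  5  6  7  8  9 10
dp[12][12] = 10. One LCS (by backtracking along matches): JHYJMLJLYM.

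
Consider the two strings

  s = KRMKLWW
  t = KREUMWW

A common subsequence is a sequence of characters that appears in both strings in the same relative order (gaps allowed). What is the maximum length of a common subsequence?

5

Match K [1,1] → R [2,2] → M [3,5] → W [6,6] → W [7,7] — 5 characters in the same relative order in both, and the DP table's final entry dp[7][7] is also 5, so no common subsequence is longer.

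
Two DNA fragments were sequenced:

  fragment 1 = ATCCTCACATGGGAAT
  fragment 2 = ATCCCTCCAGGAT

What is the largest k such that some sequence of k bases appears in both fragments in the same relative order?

12

One common subsequence of length 12: A (fragment 1 #1, fragment 2 #1), T (fragment 1 #2, fragment 2 #2), C (fragment 1 #3, fragment 2 #4), C (fragment 1 #4, fragment 2 #5), T (fragment 1 #5, fragment 2 #6), C (fragment 1 #6, fragment 2 #7), C (fragment 1 #8, fragment 2 #8), A (fragment 1 #9, fragment 2 #9), G (fragment 1 #12, fragment 2 #10), G (fragment 1 #13, fragment 2 #11), A (fragment 1 #15, fragment 2 #12), T (fragment 1 #16, fragment 2 #13), and the DP table's final entry dp[16][13] is also 12, so no common subsequence is longer.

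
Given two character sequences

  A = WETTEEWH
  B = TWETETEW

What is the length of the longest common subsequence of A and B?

Match W [1,2], then E [2,3], then T [3,4], then T [4,6], then E [6,7], then W [7,8] — 6 characters in the same relative order in both. Since dp[8][8] = 6, nothing longer is possible.

6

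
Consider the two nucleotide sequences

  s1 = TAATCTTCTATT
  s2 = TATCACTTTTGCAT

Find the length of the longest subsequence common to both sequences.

Pick T at s1[1]=s2[1], A at s1[2]=s2[2], A at s1[3]=s2[5], T at s1[4]=s2[8], T at s1[6]=s2[9], T at s1[7]=s2[10], C at s1[8]=s2[12], A at s1[10]=s2[13], T at s1[12]=s2[14]; all 9 bases appear in both, in order, and the DP table's final entry dp[12][14] is also 9, so no common subsequence is longer.

9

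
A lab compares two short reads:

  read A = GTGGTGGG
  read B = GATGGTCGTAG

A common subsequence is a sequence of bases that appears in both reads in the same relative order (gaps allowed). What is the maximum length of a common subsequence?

7

Let dp[i][j] be the LCS length of the first i bases of read A and the first j bases of read B. dp[i][j] = dp[i-1][j-1]+1 when the i-th and j-th bases match, else max(dp[i-1][j], dp[i][j-1]).
    ·  G  A  T  G  G  T  C  G  T  A  G
 ·  0  0  0  0  0  0  0  0  0  0  0  0
 G  0  1  1  1  1  1  1  1  1  1  1  1
 T  0  1  1  2  2  2  2  2  2  2  2  2
 G  0  1  1  2  3  3  3  3  3  3  3  3
 G  0  1  1  2  3  4  4  4  4  4  4  4
 T  0  1  1  2  3  4  5  5  5  5  5  5
 G  0  1  1  2  3  4  5  5  6  6  6  6
 G  0  1  1  2  3  4  5  5  6  6  6  7
 G  0  1  1  2  3  4  5  5  6  6  6  7
dp[8][11] = 7. One LCS (by backtracking along matches): GTGGTGG.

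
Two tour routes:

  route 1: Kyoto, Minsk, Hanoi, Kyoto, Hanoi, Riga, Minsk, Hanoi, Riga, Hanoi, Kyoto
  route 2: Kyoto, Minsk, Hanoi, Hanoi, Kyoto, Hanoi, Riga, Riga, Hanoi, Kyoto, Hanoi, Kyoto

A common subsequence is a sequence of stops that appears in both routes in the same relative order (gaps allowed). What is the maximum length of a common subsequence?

9

Match Kyoto [1,1]; then Minsk [2,2]; then Hanoi [3,4]; then Kyoto [4,5]; then Hanoi [5,6]; then Riga [6,8]; then Hanoi [8,9]; then Hanoi [10,11]; then Kyoto [11,12] — 9 stops in the same relative order in both. The LCS DP gives dp[11][12] = 9, so this is optimal.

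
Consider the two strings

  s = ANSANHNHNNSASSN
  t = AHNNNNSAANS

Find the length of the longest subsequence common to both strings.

Taking A [1,1], then N [5,3], then N [7,4], then N [9,5], then N [10,6], then S [11,7], then A [12,9], then S [14,11] gives a common subsequence of length 8, and the DP table's final entry dp[15][11] is also 8, so no common subsequence is longer.

8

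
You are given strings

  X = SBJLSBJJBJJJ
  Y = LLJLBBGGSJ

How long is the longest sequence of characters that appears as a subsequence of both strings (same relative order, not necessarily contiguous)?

5

Let dp[i][j] be the LCS length of the first i characters of X and the first j characters of Y. dp[i][j] = dp[i-1][j-1]+1 when the i-th and j-th characters match, else max(dp[i-1][j], dp[i][j-1]).
    ·  L  L  J  L  B  B  G  G  S  J
 ·  0  0  0  0  0  0  0  0  0  0  0
 S  0  0  0  0  0  0  0  0  0  1  1
 B  0  0  0  0  0  1  1  1  1  1  1
 J  0  0  0  1  1  1  1  1  1  1  2
 L  0  1  1  1  2  2  2  2  2  2  2
 S  0  1  1  1  2  2  2  2  2  3  3
 B  0  1  1  1  2  3  3  3  3  3  3
 J  0  1  1  2  2  3  3  3  3  3  4
 J  0  1  1  2  2  3  3  3  3  3  4
 B  0  1  1  2  2  3  4  4  4  4  4
 J  0  1  1  2  2  3  4  4  4  4  5
 J  0  1  1  2  2  3  4  4  4  4  5
 J  0  1  1  2  2  3  4  4  4  4  5
dp[12][10] = 5. One LCS (by backtracking along matches): JLBBJ.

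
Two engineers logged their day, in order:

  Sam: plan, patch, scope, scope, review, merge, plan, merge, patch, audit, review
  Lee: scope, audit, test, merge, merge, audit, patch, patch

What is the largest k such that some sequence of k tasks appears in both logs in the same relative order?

4

Match scope at Sam[3]=Lee[1], then merge at Sam[6]=Lee[4], then merge at Sam[8]=Lee[5], then patch at Sam[9]=Lee[8] — 4 tasks in the same relative order in both. The LCS DP gives dp[11][8] = 4, so this is optimal.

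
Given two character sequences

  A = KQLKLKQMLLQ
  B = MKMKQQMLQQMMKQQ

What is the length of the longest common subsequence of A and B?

One common subsequence of length 6: K at A[1]=B[4]; then Q at A[2]=B[6]; then L at A[3]=B[8]; then K at A[6]=B[13]; then Q at A[7]=B[14]; then Q at A[11]=B[15]. Since dp[11][15] = 6, nothing longer is possible.

6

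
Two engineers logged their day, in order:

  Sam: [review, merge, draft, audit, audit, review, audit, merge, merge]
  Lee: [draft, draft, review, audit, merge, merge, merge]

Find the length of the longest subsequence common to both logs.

Taking draft [3,2] → review [6,3] → audit [7,4] → merge [8,6] → merge [9,7] gives a common subsequence of length 5. The LCS DP gives dp[9][7] = 5, so this is optimal.

5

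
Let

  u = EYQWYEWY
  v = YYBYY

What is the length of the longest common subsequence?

Let dp[i][j] be the LCS length of the first i characters of u and the first j characters of v. dp[i][j] = dp[i-1][j-1]+1 when the i-th and j-th characters match, else max(dp[i-1][j], dp[i][j-1]).
    ·  Y  Y  B  Y  Y
 ·  0  0  0  0  0  0
 E  0  0  0  0  0  0
 Y  0  1  1  1  1  1
 Q  0  1  1  1  1  1
 W  0  1  1  1  1  1
 Y  0  1  2  2  2  2
 E  0  1  2  2  2  2
 W  0  1  2  2  2  2
 Y  0  1  2  2  3  3
dp[8][5] = 3. One LCS (by backtracking along matches): YYY.

3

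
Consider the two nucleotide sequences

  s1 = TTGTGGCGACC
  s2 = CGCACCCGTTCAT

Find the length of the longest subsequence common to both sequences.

Match G [6,2], then C [7,3], then A [9,4], then C [10,7], then C [11,11] — 5 bases in the same relative order in both. Since dp[11][13] = 5, nothing longer is possible.

5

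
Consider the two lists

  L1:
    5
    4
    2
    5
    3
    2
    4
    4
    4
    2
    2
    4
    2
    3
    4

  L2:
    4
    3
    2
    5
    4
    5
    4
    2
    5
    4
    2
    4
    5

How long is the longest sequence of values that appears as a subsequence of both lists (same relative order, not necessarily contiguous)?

9

Match 4 (L1 #2, L2 #1) → 2 (L1 #3, L2 #3) → 5 (L1 #4, L2 #4) → 4 (L1 #7, L2 #5) → 4 (L1 #9, L2 #7) → 2 (L1 #10, L2 #8) → 4 (L1 #12, L2 #10) → 2 (L1 #13, L2 #11) → 4 (L1 #15, L2 #12) — 9 values in the same relative order in both. The LCS DP gives dp[15][13] = 9, so this is optimal.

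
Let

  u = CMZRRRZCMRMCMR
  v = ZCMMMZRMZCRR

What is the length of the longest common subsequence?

8

Match C [1,2], M [2,5], Z [3,6], R [4,7], Z [7,9], C [8,10], R [10,11], R [14,12] — 8 characters in the same relative order in both. The LCS DP gives dp[14][12] = 8, so this is optimal.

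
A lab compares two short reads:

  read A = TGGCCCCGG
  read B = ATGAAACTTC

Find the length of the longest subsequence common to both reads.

4

Taking T at read A[1]=read B[2], G at read A[2]=read B[3], C at read A[4]=read B[7], C at read A[7]=read B[10] gives a common subsequence of length 4, and the DP table's final entry dp[9][10] is also 4, so no common subsequence is longer.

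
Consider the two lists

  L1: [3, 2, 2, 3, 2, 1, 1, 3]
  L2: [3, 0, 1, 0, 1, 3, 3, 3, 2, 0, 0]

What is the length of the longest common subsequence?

Let dp[i][j] be the LCS length of the first i values of L1 and the first j values of L2. dp[i][j] = dp[i-1][j-1]+1 when the i-th and j-th values match, else max(dp[i-1][j], dp[i][j-1]).
    ·  3  0  1  0  1  3  3  3  2  0  0
 ·  0  0  0  0  0  0  0  0  0  0  0  0
 3  0  1  1  1  1  1  1  1  1  1  1  1
 2  0  1  1  1  1  1  1  1  1  2  2  2
 2  0  1  1  1  1  1  1  1  1  2  2  2
 3  0  1  1  1  1  1  2  2  2  2  2  2
 2  0  1  1  1  1  1  2  2  2  3  3  3
 1  0  1  1  2  2  2  2  2  2  3  3  3
 1  0  1  1  2  2  3  3  3  3  3  3  3
 3  0  1  1  2  2  3  4  4  4  4  4  4
dp[8][11] = 4. One LCS (by backtracking along matches): 3, 1, 1, 3.

4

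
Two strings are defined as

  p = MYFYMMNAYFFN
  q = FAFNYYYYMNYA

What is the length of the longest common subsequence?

Let dp[i][j] be the LCS length of the first i characters of p and the first j characters of q. dp[i][j] = dp[i-1][j-1]+1 when the i-th and j-th characters match, else max(dp[i-1][j], dp[i][j-1]).
    ·  F  A  F  N  Y  Y  Y  Y  M  N  Y  A
 ·  0  0  0  0  0  0  0  0  0  0  0  0  0
 M  0  0  0  0  0  0  0  0  0  1  1  1  1
 Y  0  0  0  0  0  1  1  1  1  1  1  2  2
 F  0  1  1  1  1  1  1  1  1  1  1  2  2
 Y  0  1  1  1  1  2  2  2  2  2  2  2  2
 M  0  1  1  1  1  2  2  2  2  3  3  3  3
 M  0  1  1  1  1  2  2  2  2  3  3  3  3
 N  0  1  1  1  2  2  2  2  2  3  4  4  4
 A  0  1  2  2  2  2  2  2  2  3  4  4  5
 Y  0  1  2  2  2  3  3  3  3  3  4  5  5
 F  0  1  2  3  3  3  3  3  3  3  4  5  5
 F  0  1  2  3  3  3  3  3  3  3  4  5  5
 N  0  1  2  3  4  4  4  4  4  4  4  5  5
dp[12][12] = 5. One LCS (by backtracking along matches): YYMNA.

5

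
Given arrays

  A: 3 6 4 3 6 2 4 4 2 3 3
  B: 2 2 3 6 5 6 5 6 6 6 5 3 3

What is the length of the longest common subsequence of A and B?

Let dp[i][j] be the LCS length of the first i values of A and the first j values of B. dp[i][j] = dp[i-1][j-1]+1 when the i-th and j-th values match, else max(dp[i-1][j], dp[i][j-1]).
    ·  2  2  3  6  5  6  5  6  6  6  5  3  3
 ·  0  0  0  0  0  0  0  0  0  0  0  0  0  0
 3  0  0  0  1  1  1  1  1  1  1  1  1  1  1
 6  0  0  0  1  2  2  2  2  2  2  2  2  2  2
 4  0  0  0  1  2  2  2  2  2  2  2  2  2  2
 3  0  0  0  1  2  2  2  2  2  2  2  2  3  3
 6  0  0  0  1  2  2  3  3  3  3  3  3  3  3
 2  0  1  1  1  2  2  3  3  3  3  3  3  3  3
 4  0  1  1  1  2  2  3  3  3  3  3  3  3  3
 4  0  1  1  1  2  2  3  3  3  3  3  3  3  3
 2  0  1  2  2  2  2  3  3  3  3  3  3  3  3
 3  0  1  2  3  3  3  3  3  3  3  3  3  4  4
 3  0  1  2  3  3  3  3  3  3  3  3  3  4  5
dp[11][13] = 5. One LCS (by backtracking along matches): 3, 6, 6, 3, 3.

5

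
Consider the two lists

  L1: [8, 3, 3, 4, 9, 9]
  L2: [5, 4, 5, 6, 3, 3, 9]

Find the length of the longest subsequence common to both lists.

Pick 3 [2,5] → 3 [3,6] → 9 [6,7]; all 3 values appear in both, in order. dp[6][7] = 3 confirms this is the maximum.

3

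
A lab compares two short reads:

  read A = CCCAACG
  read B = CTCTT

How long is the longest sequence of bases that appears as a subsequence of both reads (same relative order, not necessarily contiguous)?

Let dp[i][j] be the LCS length of the first i bases of read A and the first j bases of read B. dp[i][j] = dp[i-1][j-1]+1 when the i-th and j-th bases match, else max(dp[i-1][j], dp[i][j-1]).
    ·  C  T  C  T  T
 ·  0  0  0  0  0  0
 C  0  1  1  1  1  1
 C  0  1  1  2  2  2
 C  0  1  1  2  2  2
 A  0  1  1  2  2  2
 A  0  1  1  2  2  2
 C  0  1  1  2  2  2
 G  0  1  1  2  2  2
dp[7][5] = 2. One LCS (by backtracking along matches): CC.

2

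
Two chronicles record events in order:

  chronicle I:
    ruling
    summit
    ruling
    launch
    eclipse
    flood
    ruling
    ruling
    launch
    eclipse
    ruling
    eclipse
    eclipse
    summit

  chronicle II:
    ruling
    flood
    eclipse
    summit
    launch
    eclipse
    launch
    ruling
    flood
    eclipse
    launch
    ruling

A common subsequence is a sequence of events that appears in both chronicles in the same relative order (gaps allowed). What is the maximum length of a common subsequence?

Pick ruling (chronicle I #1, chronicle II #1); then summit (chronicle I #2, chronicle II #4); then launch (chronicle I #4, chronicle II #5); then eclipse (chronicle I #5, chronicle II #6); then flood (chronicle I #6, chronicle II #9); then launch (chronicle I #9, chronicle II #11); then ruling (chronicle I #11, chronicle II #12); all 7 events appear in both, in order. The LCS DP gives dp[14][12] = 7, so this is optimal.

7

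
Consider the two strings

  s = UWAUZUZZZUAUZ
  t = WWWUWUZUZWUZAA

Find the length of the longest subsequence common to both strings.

8

One common subsequence of length 8: U [1,4] → W [2,5] → U [4,6] → Z [5,7] → U [6,8] → Z [7,9] → Z [8,12] → A [11,14]. The LCS DP gives dp[13][14] = 8, so this is optimal.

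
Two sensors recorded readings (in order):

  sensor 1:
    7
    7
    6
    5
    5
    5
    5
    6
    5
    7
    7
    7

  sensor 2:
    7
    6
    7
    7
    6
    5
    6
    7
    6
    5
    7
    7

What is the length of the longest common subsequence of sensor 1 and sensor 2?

8

Let dp[i][j] be the LCS length of the first i values of sensor 1 and the first j values of sensor 2. dp[i][j] = dp[i-1][j-1]+1 when the i-th and j-th values match, else max(dp[i-1][j], dp[i][j-1]).
    ·  7  6  7  7  6  5  6  7  6  5  7  7
 ·  0  0  0  0  0  0  0  0  0  0  0  0  0
 7  0  1  1  1  1  1  1  1  1  1  1  1  1
 7  0  1  1  2  2  2  2  2  2  2  2  2  2
 6  0  1  2  2  2  3  3  3  3  3  3  3  3
 5  0  1  2  2  2  3  4  4  4  4  4  4  4
 5  0  1  2  2  2  3  4  4  4  4  5  5  5
 5  0  1  2  2  2  3  4  4  4  4  5  5  5
 5  0  1  2  2  2  3  4  4  4  4  5  5  5
 6  0  1  2  2  2  3  4  5  5  5  5  5  5
 5  0  1  2  2  2  3  4  5  5  5  6  6  6
 7  0  1  2  3  3  3  4  5  6  6  6  7  7
 7  0  1  2  3  4  4  4  5  6  6  6  7  8
 7  0  1  2  3  4  4  4  5  6  6  6  7  8
dp[12][12] = 8. One LCS (by backtracking along matches): 7, 7, 6, 5, 6, 5, 7, 7.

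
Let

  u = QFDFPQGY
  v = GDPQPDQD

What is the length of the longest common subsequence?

Taking Q at u[1]=v[4], then D at u[3]=v[6], then Q at u[6]=v[7] gives a common subsequence of length 3, and the DP table's final entry dp[8][8] is also 3, so no common subsequence is longer.

3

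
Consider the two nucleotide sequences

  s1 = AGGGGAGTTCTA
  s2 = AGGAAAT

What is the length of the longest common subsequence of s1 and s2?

5

One common subsequence of length 5: A [1,1]; then G [2,2]; then G [3,3]; then A [6,6]; then T [11,7]. dp[12][7] = 5 confirms this is the maximum.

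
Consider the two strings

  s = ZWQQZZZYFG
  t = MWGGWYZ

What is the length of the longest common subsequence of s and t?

One common subsequence of length 2: W at s[2]=t[5], then Z at s[7]=t[7], and the DP table's final entry dp[10][7] is also 2, so no common subsequence is longer.

2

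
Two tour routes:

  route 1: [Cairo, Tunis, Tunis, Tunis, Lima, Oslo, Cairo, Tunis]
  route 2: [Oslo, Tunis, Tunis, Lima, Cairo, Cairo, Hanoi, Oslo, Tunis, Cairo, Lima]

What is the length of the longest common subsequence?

5

Match Tunis (route 1 #3, route 2 #2) → Tunis (route 1 #4, route 2 #3) → Lima (route 1 #5, route 2 #4) → Oslo (route 1 #6, route 2 #8) → Cairo (route 1 #7, route 2 #10) — 5 stops in the same relative order in both. dp[8][11] = 5 confirms this is the maximum.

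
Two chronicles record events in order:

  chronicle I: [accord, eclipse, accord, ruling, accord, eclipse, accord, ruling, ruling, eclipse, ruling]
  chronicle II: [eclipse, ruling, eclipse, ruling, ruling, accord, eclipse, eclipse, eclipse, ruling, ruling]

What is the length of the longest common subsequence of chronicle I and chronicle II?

One common subsequence of length 7: eclipse (chronicle I #2, chronicle II #1), then ruling (chronicle I #4, chronicle II #2), then eclipse (chronicle I #6, chronicle II #3), then ruling (chronicle I #8, chronicle II #4), then ruling (chronicle I #9, chronicle II #5), then eclipse (chronicle I #10, chronicle II #9), then ruling (chronicle I #11, chronicle II #11). Since dp[11][11] = 7, nothing longer is possible.

7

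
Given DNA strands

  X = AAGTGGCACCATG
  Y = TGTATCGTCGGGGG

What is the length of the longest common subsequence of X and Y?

6

Match A [1,4] → G [3,7] → T [4,8] → G [5,12] → G [6,13] → G [13,14] — 6 bases in the same relative order in both. dp[13][14] = 6 confirms this is the maximum.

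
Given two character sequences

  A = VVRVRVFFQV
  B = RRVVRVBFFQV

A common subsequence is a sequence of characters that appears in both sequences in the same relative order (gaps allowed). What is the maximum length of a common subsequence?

Taking V (A #1, B #3), V (A #2, B #4), R (A #3, B #5), V (A #4, B #6), F (A #7, B #8), F (A #8, B #9), Q (A #9, B #10), V (A #10, B #11) gives a common subsequence of length 8. The LCS DP gives dp[10][11] = 8, so this is optimal.

8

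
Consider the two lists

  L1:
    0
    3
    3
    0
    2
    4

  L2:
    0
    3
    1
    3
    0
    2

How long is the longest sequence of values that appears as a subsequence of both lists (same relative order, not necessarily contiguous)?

Let dp[i][j] be the LCS length of the first i values of L1 and the first j values of L2. dp[i][j] = dp[i-1][j-1]+1 when the i-th and j-th values match, else max(dp[i-1][j], dp[i][j-1]).
    ·  0  3  1  3  0  2
 ·  0  0  0  0  0  0  0
 0  0  1  1  1  1  1  1
 3  0  1  2  2  2  2  2
 3  0  1  2  2  3  3  3
 0  0  1  2  2  3  4  4
 2  0  1  2  2  3  4  5
 4  0  1  2  2  3  4  5
dp[6][6] = 5. One LCS (by backtracking along matches): 0, 3, 3, 0, 2.

5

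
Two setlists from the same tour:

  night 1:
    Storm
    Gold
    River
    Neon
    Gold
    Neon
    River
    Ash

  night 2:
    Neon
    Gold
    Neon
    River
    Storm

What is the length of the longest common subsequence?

Taking Neon at night 1[4]=night 2[1]; then Gold at night 1[5]=night 2[2]; then Neon at night 1[6]=night 2[3]; then River at night 1[7]=night 2[4] gives a common subsequence of length 4. The LCS DP gives dp[8][5] = 4, so this is optimal.

4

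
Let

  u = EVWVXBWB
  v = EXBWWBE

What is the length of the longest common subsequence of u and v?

5

Let dp[i][j] be the LCS length of the first i characters of u and the first j characters of v. dp[i][j] = dp[i-1][j-1]+1 when the i-th and j-th characters match, else max(dp[i-1][j], dp[i][j-1]).
    ·  E  X  B  W  W  B  E
 ·  0  0  0  0  0  0  0  0
 E  0  1  1  1  1  1  1  1
 V  0  1  1  1  1  1  1  1
 W  0  1  1  1  2  2  2  2
 V  0  1  1  1  2  2  2  2
 X  0  1  2  2  2  2  2  2
 B  0  1  2  3  3  3  3  3
 W  0  1  2  3  4  4  4  4
 B  0  1  2  3  4  4  5  5
dp[8][7] = 5. One LCS (by backtracking along matches): EXBWB.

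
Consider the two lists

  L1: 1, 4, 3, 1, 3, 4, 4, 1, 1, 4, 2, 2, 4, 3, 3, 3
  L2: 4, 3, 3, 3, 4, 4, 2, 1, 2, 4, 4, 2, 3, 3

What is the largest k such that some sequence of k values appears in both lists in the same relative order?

10

Pick 4 (L1 #2, L2 #1), 3 (L1 #3, L2 #3), 3 (L1 #5, L2 #4), 4 (L1 #6, L2 #5), 4 (L1 #7, L2 #6), 1 (L1 #8, L2 #8), 4 (L1 #10, L2 #11), 2 (L1 #12, L2 #12), 3 (L1 #15, L2 #13), 3 (L1 #16, L2 #14); all 10 values appear in both, in order. The LCS DP gives dp[16][14] = 10, so this is optimal.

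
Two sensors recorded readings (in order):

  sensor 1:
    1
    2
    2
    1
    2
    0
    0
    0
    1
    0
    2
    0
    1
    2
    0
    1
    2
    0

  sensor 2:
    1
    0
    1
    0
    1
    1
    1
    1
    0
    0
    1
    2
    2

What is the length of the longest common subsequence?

One common subsequence of length 9: 1 (sensor 1 #1, sensor 2 #1); then 1 (sensor 1 #4, sensor 2 #3); then 0 (sensor 1 #6, sensor 2 #4); then 1 (sensor 1 #9, sensor 2 #8); then 0 (sensor 1 #10, sensor 2 #9); then 0 (sensor 1 #12, sensor 2 #10); then 1 (sensor 1 #13, sensor 2 #11); then 2 (sensor 1 #14, sensor 2 #12); then 2 (sensor 1 #17, sensor 2 #13), and the DP table's final entry dp[18][13] is also 9, so no common subsequence is longer.

9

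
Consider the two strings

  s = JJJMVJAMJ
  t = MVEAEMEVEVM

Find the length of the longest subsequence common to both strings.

Pick M (s #4, t #1) → V (s #5, t #2) → A (s #7, t #4) → M (s #8, t #11); all 4 characters appear in both, in order, and the DP table's final entry dp[9][11] is also 4, so no common subsequence is longer.

4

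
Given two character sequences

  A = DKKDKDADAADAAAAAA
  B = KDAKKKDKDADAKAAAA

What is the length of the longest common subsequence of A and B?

Match D [1,2], K [2,5], K [3,6], D [4,7], K [5,8], D [6,9], A [7,10], D [8,11], A [9,12], A [14,14], A [15,15], A [16,16], A [17,17] — 13 characters in the same relative order in both. dp[17][17] = 13 confirms this is the maximum.

13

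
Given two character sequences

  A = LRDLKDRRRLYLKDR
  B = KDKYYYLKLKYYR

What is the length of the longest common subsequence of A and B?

6

Match D (A #3, B #2), then L (A #4, B #7), then K (A #5, B #8), then L (A #10, B #9), then Y (A #11, B #12), then R (A #15, B #13) — 6 characters in the same relative order in both. The LCS DP gives dp[15][13] = 6, so this is optimal.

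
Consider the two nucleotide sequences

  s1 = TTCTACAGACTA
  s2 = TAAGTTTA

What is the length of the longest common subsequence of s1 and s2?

One common subsequence of length 6: T (s1 #4, s2 #1), then A (s1 #5, s2 #2), then A (s1 #7, s2 #3), then G (s1 #8, s2 #4), then T (s1 #11, s2 #7), then A (s1 #12, s2 #8). Since dp[12][8] = 6, nothing longer is possible.

6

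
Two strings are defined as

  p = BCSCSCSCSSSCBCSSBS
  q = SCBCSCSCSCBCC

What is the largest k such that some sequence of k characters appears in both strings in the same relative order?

Match B at p[1]=q[3], C at p[2]=q[4], S at p[3]=q[5], C at p[4]=q[6], S at p[5]=q[7], C at p[6]=q[8], S at p[7]=q[9], C at p[8]=q[10], C at p[12]=q[12], C at p[14]=q[13] — 10 characters in the same relative order in both. Since dp[18][13] = 10, nothing longer is possible.

10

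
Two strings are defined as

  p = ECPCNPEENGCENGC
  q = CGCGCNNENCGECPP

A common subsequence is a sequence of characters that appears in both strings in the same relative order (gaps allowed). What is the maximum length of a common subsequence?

8

Taking C [2,3], then C [4,5], then N [5,7], then E [8,8], then N [9,9], then G [10,11], then E [12,12], then C [15,13] gives a common subsequence of length 8, and the DP table's final entry dp[15][15] is also 8, so no common subsequence is longer.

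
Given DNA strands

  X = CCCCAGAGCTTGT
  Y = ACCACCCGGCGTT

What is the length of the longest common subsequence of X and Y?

Pick C (X #1, Y #3), C (X #2, Y #5), C (X #3, Y #6), C (X #4, Y #7), G (X #6, Y #8), G (X #8, Y #9), C (X #9, Y #10), T (X #11, Y #12), T (X #13, Y #13); all 9 bases appear in both, in order. dp[13][13] = 9 confirms this is the maximum.

9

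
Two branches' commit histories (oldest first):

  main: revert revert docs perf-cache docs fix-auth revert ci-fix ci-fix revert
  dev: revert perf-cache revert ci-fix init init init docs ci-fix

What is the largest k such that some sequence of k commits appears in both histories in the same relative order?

5

Taking revert at main[2]=dev[1], then perf-cache at main[4]=dev[2], then revert at main[7]=dev[3], then ci-fix at main[8]=dev[4], then ci-fix at main[9]=dev[9] gives a common subsequence of length 5, and the DP table's final entry dp[10][9] is also 5, so no common subsequence is longer.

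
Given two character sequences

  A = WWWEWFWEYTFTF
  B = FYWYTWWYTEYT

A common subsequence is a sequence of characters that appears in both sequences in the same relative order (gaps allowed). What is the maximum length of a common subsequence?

Match W [1,3], then W [2,6], then W [3,7], then E [8,10], then Y [9,11], then T [12,12] — 6 characters in the same relative order in both. dp[13][12] = 6 confirms this is the maximum.

6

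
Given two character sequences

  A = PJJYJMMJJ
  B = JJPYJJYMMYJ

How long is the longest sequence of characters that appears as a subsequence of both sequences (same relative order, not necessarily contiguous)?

Let dp[i][j] be the LCS length of the first i characters of A and the first j characters of B. dp[i][j] = dp[i-1][j-1]+1 when the i-th and j-th characters match, else max(dp[i-1][j], dp[i][j-1]).
    ·  J  J  P  Y  J  J  Y  M  M  Y  J
 ·  0  0  0  0  0  0  0  0  0  0  0  0
 P  0  0  0  1  1  1  1  1  1  1  1  1
 J  0  1  1  1  1  2  2  2  2  2  2  2
 J  0  1  2  2  2  2  3  3  3  3  3  3
 Y  0  1  2  2  3  3  3  4  4  4  4  4
 J  0  1  2  2  3  4  4  4  4  4  4  5
 M  0  1  2  2  3  4  4  4  5  5  5  5
 M  0  1  2  2  3  4  4  4  5  6  6  6
 J  0  1  2  2  3  4  5  5  5  6  6  7
 J  0  1  2  2  3  4  5  5  5  6  6  7
dp[9][11] = 7. One LCS (by backtracking along matches): PJJYMMJ.

7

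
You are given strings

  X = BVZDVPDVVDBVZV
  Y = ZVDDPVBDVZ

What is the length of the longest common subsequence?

Pick V at X[2]=Y[2], then D at X[4]=Y[4], then P at X[6]=Y[5], then V at X[8]=Y[6], then D at X[10]=Y[8], then V at X[12]=Y[9], then Z at X[13]=Y[10]; all 7 characters appear in both, in order. The LCS DP gives dp[14][10] = 7, so this is optimal.

7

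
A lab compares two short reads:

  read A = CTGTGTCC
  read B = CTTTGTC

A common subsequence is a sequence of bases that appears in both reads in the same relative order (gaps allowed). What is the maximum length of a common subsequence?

Taking C [1,1] → T [2,3] → T [4,4] → G [5,5] → T [6,6] → C [8,7] gives a common subsequence of length 6. The LCS DP gives dp[8][7] = 6, so this is optimal.

6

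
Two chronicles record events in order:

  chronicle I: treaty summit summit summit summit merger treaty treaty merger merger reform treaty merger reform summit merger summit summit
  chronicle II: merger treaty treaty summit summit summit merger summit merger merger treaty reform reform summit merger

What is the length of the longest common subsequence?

Pick treaty [1,3], then summit [2,4], then summit [3,5], then summit [4,6], then summit [5,8], then merger [6,10], then treaty [8,11], then reform [11,12], then reform [14,13], then summit [15,14], then merger [16,15]; all 11 events appear in both, in order. dp[18][15] = 11 confirms this is the maximum.

11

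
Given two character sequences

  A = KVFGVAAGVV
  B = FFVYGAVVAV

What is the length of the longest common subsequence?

5

Match V [2,3] → G [4,5] → V [5,8] → A [7,9] → V [10,10] — 5 characters in the same relative order in both. The LCS DP gives dp[10][10] = 5, so this is optimal.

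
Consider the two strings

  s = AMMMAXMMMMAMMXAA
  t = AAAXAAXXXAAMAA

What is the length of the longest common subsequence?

One common subsequence of length 7: A [1,5] → A [5,6] → X [6,9] → A [11,11] → M [13,12] → A [15,13] → A [16,14]. Since dp[16][14] = 7, nothing longer is possible.

7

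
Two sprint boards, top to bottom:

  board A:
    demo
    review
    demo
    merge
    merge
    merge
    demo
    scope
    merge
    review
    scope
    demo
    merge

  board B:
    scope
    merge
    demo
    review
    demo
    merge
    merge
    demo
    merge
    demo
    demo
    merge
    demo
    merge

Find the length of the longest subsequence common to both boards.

10

Taking demo (board A #1, board B #3), then review (board A #2, board B #4), then demo (board A #3, board B #5), then merge (board A #4, board B #6), then merge (board A #5, board B #7), then merge (board A #6, board B #9), then demo (board A #7, board B #11), then merge (board A #9, board B #12), then demo (board A #12, board B #13), then merge (board A #13, board B #14) gives a common subsequence of length 10. Since dp[13][14] = 10, nothing longer is possible.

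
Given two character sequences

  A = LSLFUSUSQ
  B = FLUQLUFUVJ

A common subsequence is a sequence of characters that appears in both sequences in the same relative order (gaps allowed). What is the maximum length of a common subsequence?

Match L at A[1]=B[2] → L at A[3]=B[5] → F at A[4]=B[7] → U at A[5]=B[8] — 4 characters in the same relative order in both. dp[9][10] = 4 confirms this is the maximum.

4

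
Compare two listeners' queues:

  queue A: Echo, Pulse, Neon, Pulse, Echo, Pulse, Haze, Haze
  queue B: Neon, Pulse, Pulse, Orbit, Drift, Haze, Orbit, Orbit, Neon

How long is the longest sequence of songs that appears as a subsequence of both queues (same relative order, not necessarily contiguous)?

Taking Neon [3,1], then Pulse [4,2], then Pulse [6,3], then Haze [7,6] gives a common subsequence of length 4. Since dp[8][9] = 4, nothing longer is possible.

4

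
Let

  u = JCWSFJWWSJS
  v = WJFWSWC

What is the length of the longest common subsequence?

Taking J [1,2], then W [3,4], then S [4,5], then W [7,6] gives a common subsequence of length 4. The LCS DP gives dp[11][7] = 4, so this is optimal.

4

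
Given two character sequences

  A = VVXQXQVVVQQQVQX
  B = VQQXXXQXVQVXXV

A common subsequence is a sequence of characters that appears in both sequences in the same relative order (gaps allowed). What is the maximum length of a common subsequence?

8

Match V at A[1]=B[1], X at A[3]=B[6], Q at A[4]=B[7], X at A[5]=B[8], V at A[9]=B[9], Q at A[12]=B[10], V at A[13]=B[11], X at A[15]=B[13] — 8 characters in the same relative order in both. Since dp[15][14] = 8, nothing longer is possible.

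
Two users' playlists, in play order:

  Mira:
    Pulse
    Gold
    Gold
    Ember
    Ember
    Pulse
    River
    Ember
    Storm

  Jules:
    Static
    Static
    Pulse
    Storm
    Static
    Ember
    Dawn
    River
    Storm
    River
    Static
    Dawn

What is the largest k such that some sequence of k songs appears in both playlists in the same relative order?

4

Pick Pulse at Mira[1]=Jules[3], then Ember at Mira[4]=Jules[6], then River at Mira[7]=Jules[8], then Storm at Mira[9]=Jules[9]; all 4 songs appear in both, in order. dp[9][12] = 4 confirms this is the maximum.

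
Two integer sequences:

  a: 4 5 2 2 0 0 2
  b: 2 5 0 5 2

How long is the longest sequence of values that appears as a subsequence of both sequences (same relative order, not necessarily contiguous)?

One common subsequence of length 3: 5 (a #2, b #2), then 0 (a #5, b #3), then 2 (a #7, b #5), and the DP table's final entry dp[7][5] is also 3, so no common subsequence is longer.

3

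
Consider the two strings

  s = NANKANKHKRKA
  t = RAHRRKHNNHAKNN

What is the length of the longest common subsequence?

Match A [2,2], N [3,8], N [6,9], H [8,10], K [9,12] — 5 characters in the same relative order in both. The LCS DP gives dp[12][14] = 5, so this is optimal.

5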